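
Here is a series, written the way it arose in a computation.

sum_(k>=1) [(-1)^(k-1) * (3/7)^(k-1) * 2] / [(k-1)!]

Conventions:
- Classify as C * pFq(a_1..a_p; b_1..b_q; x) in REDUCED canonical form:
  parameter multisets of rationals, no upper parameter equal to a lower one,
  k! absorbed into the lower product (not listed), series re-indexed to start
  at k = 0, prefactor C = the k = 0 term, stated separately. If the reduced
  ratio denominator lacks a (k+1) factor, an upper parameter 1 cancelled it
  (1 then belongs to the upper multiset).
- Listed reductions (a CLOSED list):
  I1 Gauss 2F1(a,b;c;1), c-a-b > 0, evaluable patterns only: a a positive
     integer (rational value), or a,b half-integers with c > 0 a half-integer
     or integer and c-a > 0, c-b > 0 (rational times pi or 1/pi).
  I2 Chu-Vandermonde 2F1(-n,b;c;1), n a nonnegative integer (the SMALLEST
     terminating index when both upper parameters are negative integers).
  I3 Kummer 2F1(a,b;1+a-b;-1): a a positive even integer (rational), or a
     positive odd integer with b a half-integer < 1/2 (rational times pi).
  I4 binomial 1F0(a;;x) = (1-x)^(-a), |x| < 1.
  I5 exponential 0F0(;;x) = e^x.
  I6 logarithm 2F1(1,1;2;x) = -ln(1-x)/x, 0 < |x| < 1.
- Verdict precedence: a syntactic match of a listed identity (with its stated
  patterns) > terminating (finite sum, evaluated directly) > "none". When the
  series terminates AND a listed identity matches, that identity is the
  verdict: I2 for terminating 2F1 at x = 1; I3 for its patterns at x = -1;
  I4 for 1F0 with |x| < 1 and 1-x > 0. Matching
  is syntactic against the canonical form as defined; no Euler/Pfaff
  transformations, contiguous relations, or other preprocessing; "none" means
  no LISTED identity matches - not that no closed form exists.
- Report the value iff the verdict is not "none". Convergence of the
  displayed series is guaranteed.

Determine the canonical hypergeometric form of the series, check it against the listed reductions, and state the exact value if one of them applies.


Reduced: x = -3/7, 0F0, upper = {-}, lower = {-}, C = 2. Verdict: the exponential series (I5) fires (the 0F0 exponential series at x = -3/7). Exact value: 2 * e^(-3/7).

The tell: t_0 = 2 here, and the (-1)^k factor (C = 2) folds into the argument's sign.
Term ratio: r(k) = (-3/7) * 1 / [(k+1)] - poly over poly, x = (-3/7) from leading terms; C = 2 at k = 0.


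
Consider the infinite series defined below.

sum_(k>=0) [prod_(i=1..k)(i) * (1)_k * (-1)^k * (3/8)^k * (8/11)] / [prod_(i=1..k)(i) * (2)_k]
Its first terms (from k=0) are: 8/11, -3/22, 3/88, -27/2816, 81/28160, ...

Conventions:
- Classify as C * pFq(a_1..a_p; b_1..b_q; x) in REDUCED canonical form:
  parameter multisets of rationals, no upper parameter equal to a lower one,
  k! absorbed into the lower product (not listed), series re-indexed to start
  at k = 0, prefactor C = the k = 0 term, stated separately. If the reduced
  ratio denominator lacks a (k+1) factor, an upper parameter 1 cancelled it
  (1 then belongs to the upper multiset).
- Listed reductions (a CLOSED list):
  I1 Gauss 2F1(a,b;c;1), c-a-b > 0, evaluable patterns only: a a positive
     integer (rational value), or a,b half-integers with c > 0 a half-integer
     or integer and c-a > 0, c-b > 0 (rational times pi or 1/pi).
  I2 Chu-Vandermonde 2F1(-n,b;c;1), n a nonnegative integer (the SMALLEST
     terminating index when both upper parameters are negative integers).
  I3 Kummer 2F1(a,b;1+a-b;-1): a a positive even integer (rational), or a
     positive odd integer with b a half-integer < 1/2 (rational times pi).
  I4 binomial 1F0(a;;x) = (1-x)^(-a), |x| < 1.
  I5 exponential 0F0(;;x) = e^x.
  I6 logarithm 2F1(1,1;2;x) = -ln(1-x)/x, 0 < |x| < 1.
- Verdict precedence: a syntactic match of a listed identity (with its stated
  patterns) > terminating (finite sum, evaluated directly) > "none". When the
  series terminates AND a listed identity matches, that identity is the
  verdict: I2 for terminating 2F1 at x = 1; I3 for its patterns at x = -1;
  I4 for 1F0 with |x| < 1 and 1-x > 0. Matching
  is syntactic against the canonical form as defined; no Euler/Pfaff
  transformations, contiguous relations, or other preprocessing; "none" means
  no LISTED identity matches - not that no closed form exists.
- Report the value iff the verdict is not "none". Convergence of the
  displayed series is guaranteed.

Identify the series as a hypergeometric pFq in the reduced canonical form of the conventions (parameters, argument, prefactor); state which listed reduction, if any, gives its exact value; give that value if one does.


The tell: from the first term 8/11: the running product (C = 8/11, x = -3/8) telescopes to a rising factorial.
Consecutive-term ratio: r(k) = (-3/8) * (k+1) (k+1) / [(k+2) (k+1)] - rational; roots negated = parameters, x = (-3/8), C = 8/11.

Reduced: x = -3/8, 2F1, upper = {1, 1}, lower = {2}, C = 8/11. Verdict (x = -3/8): the I6 logarithm reduction applies (the logarithm: parameters (1,1;2), x = -3/8). Hence: (64/33) * ln(11/8).


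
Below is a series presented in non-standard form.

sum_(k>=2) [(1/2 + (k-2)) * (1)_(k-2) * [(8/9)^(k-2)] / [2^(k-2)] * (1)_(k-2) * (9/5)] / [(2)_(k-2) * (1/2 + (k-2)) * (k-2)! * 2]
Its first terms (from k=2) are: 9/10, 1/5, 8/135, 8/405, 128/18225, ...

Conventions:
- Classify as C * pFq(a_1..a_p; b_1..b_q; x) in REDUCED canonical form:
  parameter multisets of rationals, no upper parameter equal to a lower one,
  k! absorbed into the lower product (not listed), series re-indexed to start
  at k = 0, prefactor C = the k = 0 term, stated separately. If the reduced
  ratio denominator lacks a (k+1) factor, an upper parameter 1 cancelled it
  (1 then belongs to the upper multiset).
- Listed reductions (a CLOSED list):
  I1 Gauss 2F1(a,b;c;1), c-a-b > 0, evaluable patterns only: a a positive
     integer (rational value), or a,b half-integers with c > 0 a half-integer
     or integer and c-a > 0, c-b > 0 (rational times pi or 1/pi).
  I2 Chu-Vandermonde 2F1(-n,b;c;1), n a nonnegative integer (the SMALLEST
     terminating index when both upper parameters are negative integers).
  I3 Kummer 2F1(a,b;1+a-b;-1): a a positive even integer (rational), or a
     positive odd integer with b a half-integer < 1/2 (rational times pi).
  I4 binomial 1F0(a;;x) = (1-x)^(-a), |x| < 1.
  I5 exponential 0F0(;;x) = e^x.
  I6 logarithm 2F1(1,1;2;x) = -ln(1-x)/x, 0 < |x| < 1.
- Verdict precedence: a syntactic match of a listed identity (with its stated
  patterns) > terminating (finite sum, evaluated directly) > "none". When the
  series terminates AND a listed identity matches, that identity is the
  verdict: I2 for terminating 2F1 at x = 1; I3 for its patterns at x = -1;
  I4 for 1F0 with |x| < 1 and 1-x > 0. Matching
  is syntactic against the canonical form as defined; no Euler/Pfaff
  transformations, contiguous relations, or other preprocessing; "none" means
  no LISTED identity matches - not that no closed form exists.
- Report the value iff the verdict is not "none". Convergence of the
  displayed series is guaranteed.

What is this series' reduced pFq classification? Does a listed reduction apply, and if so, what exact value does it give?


Reduced: x = 4/9, 2F1, upper = {1, 1}, lower = {2}, C = 9/10. Verdict: the I6 logarithm reduction matches (the logarithm: parameters (1,1;2), x = 4/9). Hence: (-81/40) * ln(5/9).

Structural cue: from the first term 9/10: the factor k + 1/2 cancels (top and bottom), leaving C = 9/10, x = 4/9.
Consecutive-term ratio: r(k) = (4/9) * (k+1) (k+1) / [(k+2) (k+1)] - poly over poly, x = (4/9) from leading terms; C = 9/10 at k = 0.


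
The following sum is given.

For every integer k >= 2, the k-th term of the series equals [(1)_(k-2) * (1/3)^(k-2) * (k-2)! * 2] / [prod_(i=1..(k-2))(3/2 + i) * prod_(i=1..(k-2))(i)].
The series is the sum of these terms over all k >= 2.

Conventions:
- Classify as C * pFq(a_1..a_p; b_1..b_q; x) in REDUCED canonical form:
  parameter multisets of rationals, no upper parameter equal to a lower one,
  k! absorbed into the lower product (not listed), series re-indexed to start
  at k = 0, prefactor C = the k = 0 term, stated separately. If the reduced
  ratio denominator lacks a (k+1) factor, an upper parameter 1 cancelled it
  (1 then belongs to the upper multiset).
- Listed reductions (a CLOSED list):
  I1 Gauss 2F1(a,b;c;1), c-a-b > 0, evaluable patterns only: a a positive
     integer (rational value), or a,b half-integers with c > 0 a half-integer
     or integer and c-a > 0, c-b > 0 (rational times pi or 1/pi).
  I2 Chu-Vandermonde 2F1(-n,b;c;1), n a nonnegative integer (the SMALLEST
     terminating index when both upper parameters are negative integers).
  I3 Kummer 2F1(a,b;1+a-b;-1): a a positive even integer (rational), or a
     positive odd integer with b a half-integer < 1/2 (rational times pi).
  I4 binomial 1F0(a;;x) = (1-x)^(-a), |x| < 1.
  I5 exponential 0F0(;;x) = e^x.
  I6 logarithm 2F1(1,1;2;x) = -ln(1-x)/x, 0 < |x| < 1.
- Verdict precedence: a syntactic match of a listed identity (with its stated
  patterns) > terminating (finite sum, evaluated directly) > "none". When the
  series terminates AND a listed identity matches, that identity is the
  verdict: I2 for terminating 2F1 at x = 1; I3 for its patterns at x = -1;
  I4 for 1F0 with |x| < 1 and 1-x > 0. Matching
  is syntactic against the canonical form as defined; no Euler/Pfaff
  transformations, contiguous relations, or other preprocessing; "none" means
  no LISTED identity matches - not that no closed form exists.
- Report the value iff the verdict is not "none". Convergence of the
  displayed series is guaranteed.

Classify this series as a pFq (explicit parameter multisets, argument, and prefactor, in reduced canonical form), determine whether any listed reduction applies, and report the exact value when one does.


With C = 2: the canonical form is 2F1(1, 1; 5/2; 1/3). Verdict: none. No listed pattern accepts 2F1(1, 1; 5/2; 1/3).

Key observation: with t_0 = 2, the lower running product (prefactor 2) is a rising factorial.
Ratio: r(k) = (1/3) * (k+1) (k+1) / [(k+5/2) (k+1)] - rational in k, leading ratio (1/3); with t_0 = 2, classification follows.


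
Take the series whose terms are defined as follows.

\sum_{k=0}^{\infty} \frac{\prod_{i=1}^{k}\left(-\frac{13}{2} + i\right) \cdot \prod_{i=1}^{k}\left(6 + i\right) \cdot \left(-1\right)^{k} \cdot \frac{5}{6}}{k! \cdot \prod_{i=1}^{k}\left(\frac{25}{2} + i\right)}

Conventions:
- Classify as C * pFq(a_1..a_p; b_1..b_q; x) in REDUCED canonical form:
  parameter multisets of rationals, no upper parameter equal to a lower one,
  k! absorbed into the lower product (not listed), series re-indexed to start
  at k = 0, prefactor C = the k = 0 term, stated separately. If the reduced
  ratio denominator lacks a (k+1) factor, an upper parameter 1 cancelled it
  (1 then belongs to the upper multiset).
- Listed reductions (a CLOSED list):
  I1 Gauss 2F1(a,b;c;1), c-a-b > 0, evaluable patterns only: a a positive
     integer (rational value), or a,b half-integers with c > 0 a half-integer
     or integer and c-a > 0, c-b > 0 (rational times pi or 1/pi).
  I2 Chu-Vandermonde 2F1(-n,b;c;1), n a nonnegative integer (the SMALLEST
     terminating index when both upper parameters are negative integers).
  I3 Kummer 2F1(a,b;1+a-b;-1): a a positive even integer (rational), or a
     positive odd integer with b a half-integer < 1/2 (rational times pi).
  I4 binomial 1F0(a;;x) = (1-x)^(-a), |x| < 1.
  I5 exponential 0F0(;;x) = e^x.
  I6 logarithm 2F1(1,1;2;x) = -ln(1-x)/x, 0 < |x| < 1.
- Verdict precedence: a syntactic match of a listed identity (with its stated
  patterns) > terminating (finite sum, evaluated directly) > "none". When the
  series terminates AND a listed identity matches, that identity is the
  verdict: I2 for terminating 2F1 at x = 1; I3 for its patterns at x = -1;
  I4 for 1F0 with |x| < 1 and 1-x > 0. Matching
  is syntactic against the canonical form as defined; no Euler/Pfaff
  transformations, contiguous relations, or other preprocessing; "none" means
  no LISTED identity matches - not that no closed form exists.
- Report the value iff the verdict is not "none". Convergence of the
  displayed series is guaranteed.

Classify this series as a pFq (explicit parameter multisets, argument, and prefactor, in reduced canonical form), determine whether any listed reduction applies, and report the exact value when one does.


The tell: with t_0 = \frac{5}{6}, the lower running product (C = 5/6) is a rising factorial.
Consecutive-term ratio: r(k) = -1 * (k-\frac{11}{2}) (k+7) / [(k+\frac{27}{2}) (k+1)] - rational; roots negated = parameters, x = -1, C = \frac{5}{6}.

Canonical form: C = \frac{5}{6} times 2F1 with upper {-\frac{11}{2}, 7}, lower {\frac{27}{2}}, x = -1. Verdict at x = -1: Kummer's theorem (I3) matches (x = -1; c = \frac{27}{2} equals 1+a-b for upper {-\frac{11}{2}, 7}: listed pattern). Hence: \frac{4647768125}{1610612736} \cdot \pi.


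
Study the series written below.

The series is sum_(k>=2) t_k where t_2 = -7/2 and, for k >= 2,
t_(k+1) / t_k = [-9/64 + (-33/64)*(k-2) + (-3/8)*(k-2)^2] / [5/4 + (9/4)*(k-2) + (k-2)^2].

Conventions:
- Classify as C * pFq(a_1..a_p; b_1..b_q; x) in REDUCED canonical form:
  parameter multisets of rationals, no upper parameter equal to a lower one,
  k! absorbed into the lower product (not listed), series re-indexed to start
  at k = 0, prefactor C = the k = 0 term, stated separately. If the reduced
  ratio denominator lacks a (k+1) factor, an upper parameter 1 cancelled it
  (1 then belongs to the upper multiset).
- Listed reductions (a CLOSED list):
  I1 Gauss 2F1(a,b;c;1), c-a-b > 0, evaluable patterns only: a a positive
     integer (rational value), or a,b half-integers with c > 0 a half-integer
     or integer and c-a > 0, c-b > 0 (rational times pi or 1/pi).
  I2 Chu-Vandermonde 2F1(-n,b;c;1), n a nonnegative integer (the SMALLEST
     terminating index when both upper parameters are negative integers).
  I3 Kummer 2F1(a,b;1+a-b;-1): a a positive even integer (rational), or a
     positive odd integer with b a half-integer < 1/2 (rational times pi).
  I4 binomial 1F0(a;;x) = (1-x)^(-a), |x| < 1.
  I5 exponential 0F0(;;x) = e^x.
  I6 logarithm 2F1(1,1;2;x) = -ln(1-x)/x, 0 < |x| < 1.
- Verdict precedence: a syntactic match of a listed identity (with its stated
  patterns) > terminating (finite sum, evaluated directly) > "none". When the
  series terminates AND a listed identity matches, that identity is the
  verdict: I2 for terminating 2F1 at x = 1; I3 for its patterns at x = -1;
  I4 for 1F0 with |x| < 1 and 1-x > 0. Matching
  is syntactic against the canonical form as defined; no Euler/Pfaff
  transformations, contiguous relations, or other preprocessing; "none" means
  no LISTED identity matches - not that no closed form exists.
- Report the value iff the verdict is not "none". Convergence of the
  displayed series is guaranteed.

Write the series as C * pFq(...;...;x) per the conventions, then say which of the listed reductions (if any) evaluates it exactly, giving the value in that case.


Prefactor -7/2, argument -3/8: 2F1 with upper {3/8, 1} over lower {5/4}. Verdict: none - at argument -3/8 the multisets {3/8, 1} ; {5/4} match no listed identity.

First insight: t_0 being -7/2, factor the ratio over Q (prefactor -7/2): negated roots = parameters.
Term ratio: r(k) = (-3/8) * (k+3/8) (k+1) / [(k+5/4) (k+1)] - rational in k. x = (-3/8); t_0 = -7/2; negate the roots.


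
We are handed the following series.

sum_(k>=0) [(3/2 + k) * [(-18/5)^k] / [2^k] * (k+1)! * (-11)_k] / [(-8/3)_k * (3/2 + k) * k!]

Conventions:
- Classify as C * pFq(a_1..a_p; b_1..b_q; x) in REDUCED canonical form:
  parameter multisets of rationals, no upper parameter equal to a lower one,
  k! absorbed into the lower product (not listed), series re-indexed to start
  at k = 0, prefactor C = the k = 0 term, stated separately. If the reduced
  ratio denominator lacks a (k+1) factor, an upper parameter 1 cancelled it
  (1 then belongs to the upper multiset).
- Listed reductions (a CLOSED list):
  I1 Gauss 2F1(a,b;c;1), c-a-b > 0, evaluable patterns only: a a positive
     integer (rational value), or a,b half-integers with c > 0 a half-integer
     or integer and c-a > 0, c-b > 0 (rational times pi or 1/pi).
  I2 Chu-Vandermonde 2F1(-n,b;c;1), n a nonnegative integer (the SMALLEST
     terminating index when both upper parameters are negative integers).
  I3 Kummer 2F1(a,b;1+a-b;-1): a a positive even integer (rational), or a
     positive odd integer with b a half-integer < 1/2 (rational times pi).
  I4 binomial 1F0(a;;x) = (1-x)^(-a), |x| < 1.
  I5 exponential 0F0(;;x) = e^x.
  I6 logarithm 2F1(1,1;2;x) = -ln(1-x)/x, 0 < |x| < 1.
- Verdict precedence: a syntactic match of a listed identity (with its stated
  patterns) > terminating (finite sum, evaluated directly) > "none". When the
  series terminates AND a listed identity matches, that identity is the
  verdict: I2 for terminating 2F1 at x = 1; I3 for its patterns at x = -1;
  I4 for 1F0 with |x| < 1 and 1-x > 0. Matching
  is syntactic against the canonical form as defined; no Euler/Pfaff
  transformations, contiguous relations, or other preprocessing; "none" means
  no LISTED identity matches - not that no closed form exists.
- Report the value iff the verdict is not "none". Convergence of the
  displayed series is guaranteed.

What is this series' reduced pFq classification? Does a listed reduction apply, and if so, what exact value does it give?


First insight: x = (-9/5) and the two k-th powers (C = 1, x = -9/5) combine into one argument.
Term ratio: r(k) = (-9/5) * (k-11) (k+2) / [(k-8/3) (k+1)] - rational in k. x = (-9/5); t_0 = 1; negate the roots.

Reduced: x = -9/5, 2F1, upper = {-11, 2}, lower = {-8/3}, C = 1. Verdict: terminating (-11 upstairs). 12 nonzero terms in all; added directly. Hence: -26967077947364826649/48242187500.


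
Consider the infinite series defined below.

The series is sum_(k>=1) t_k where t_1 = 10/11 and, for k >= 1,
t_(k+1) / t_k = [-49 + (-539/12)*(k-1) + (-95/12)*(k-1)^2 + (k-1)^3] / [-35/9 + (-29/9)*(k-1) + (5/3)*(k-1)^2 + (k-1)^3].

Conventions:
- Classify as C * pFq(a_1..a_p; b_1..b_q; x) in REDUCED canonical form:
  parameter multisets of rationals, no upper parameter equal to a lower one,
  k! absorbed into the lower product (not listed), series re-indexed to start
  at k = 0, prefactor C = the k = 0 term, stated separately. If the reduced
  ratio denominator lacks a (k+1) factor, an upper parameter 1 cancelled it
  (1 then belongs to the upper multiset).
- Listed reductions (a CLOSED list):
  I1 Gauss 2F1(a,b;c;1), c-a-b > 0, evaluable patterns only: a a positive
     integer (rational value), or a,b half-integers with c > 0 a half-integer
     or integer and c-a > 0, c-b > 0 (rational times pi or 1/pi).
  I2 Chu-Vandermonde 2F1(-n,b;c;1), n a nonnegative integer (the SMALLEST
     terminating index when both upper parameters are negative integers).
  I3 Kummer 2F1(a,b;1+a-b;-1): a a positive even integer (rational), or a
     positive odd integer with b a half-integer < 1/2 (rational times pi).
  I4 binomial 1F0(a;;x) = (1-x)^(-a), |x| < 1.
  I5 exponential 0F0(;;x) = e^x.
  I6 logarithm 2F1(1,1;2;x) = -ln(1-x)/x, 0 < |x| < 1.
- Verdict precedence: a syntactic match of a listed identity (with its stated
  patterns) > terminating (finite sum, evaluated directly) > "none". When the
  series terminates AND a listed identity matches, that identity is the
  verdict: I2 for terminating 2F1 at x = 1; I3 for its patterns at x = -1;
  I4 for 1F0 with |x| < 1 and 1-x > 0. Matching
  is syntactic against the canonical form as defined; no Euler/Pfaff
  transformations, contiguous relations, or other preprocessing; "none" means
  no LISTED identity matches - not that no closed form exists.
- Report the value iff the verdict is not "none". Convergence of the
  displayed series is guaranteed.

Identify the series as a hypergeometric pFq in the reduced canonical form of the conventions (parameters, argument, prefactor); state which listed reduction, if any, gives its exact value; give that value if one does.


Reduced: x = 1, 2F1, upper = {-12, 7/4}, lower = {-5/3}, C = 10/11. Verdict: Vandermonde's identity (I2) matches (terminating 2F1 at x = 1 with n = 12, b = 7/4, c = -5/3). Hence: 142614216197/944892805120.

Key observation: with t_0 = 10/11, factor the ratio over Q (C = 10/11): negated roots = parameters.
Adjacent-term ratio: r(k) = 1 * (k-12) (k+7/4) / [(k-5/3) (k+1)] - rational in k, leading ratio 1; with t_0 = 10/11, classification follows.


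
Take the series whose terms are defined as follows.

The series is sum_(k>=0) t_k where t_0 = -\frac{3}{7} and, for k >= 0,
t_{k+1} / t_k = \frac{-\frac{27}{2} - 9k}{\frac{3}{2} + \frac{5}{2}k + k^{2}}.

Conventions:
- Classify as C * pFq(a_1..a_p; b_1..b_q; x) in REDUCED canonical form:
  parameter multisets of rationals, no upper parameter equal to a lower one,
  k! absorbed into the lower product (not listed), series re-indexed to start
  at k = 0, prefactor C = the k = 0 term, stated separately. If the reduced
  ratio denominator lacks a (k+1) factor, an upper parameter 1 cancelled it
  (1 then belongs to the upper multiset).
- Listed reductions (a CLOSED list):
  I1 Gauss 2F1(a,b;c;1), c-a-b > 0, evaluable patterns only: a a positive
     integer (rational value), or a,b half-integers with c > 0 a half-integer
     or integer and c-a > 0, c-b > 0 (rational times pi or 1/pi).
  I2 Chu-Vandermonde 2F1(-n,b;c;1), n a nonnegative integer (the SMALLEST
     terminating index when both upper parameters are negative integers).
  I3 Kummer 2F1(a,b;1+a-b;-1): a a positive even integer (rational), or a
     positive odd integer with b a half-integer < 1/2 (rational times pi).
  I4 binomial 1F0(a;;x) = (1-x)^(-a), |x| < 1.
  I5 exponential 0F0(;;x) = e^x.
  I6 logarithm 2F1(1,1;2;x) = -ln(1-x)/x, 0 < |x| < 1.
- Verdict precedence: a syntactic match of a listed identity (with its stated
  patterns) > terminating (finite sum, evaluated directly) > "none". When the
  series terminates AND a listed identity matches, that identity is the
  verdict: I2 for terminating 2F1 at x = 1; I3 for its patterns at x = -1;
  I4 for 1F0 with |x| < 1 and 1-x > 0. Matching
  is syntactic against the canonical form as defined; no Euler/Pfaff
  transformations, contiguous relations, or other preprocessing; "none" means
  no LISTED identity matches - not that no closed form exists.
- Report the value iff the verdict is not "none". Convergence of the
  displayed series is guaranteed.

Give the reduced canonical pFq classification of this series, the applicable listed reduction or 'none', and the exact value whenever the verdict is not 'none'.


Canonical form: C = -\frac{3}{7} times 0F0 with upper {-}, lower {-}, x = -9. Verdict at x = -9: exponential (I5) matches (the 0F0 exponential series at x = -9). Its exact value is \left(-\frac{3}{7}\right) \cdot e^{-9}.

The tell: t_0 being -\frac{3}{7}, roots of the ratio polynomials (prefactor -3/7) are the negated parameters.
Consecutive-term ratio: r(k) = -9 * 1 / [(k+1)] ; factor over Q: parameters, x = -9, and C = -\frac{3}{7}.


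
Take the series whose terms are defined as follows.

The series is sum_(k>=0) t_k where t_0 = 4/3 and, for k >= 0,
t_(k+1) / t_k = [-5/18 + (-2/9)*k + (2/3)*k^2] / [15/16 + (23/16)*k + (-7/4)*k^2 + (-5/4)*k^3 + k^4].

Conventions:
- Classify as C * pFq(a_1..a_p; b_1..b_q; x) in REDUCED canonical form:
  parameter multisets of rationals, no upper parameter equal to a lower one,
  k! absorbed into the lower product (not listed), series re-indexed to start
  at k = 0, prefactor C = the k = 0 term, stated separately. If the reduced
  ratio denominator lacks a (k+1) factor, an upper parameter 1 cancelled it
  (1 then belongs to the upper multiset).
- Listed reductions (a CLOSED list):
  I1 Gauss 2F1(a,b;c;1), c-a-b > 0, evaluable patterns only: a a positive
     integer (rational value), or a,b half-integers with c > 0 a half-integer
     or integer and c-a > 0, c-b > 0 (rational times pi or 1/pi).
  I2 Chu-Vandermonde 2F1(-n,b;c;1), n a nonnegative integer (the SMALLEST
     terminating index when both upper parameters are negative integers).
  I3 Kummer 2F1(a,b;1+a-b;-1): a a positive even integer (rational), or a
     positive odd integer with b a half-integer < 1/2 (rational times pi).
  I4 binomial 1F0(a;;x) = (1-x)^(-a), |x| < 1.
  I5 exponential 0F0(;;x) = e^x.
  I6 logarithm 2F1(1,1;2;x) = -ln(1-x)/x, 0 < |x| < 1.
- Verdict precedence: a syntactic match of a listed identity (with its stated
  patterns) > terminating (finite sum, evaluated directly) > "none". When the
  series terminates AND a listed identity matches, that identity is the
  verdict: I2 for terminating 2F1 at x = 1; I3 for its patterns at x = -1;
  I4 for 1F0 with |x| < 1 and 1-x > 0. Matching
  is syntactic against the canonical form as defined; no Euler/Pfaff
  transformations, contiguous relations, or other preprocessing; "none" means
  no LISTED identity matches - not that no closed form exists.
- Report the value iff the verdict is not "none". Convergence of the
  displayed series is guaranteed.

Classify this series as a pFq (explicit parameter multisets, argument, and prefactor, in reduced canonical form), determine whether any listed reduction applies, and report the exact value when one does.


Prefactor 4/3, argument 2/3: 1F2 with upper {-5/6} over lower {-3/2, -5/4}. Verdict: no listed reduction: x = 2/3 and upper {-5/6} fail every I1-I6 pattern.

First insight: t_0 being 4/3, roots of the ratio polynomials (C = 4/3) are the negated parameters.
Step ratio: r(k) = (2/3) * (k-5/6) / [(k-3/2) (k-5/4) (k+1)] - rational in k. x = (2/3); t_0 = 4/3; negate the roots.


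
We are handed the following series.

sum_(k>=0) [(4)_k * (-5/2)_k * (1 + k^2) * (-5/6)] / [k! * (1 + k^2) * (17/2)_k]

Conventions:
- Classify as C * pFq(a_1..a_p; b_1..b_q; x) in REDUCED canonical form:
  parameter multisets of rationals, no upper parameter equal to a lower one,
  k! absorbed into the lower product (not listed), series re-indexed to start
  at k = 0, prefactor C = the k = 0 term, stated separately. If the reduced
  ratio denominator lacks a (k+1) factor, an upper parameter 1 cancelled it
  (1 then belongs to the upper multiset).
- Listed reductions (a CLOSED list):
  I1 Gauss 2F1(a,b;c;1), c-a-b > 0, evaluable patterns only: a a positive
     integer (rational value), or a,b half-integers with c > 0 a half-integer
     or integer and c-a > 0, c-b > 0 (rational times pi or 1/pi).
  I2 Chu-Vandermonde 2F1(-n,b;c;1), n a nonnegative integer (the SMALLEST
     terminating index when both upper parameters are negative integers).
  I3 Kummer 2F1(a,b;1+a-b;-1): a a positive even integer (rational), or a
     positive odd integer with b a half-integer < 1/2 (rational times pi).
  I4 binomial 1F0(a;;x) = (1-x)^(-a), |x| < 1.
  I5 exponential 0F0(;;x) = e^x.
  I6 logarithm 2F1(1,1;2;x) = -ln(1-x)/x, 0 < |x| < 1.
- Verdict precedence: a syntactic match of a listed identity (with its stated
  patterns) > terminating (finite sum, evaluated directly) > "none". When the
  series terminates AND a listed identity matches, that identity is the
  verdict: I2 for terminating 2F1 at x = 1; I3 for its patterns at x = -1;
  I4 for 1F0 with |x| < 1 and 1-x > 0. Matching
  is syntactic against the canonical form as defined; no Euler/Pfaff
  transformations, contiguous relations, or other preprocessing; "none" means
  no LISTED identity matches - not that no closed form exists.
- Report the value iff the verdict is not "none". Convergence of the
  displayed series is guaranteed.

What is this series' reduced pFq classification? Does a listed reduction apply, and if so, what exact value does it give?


Structural cue: t_0 being -5/6, k^2 + 1 divides numerator and denominator alike; C = -5/6 after cancelling.
Adjacent-term ratio: r(k) = 1 * (k-5/2) (k+4) / [(k+17/2) (k+1)] - poly over poly, x = 1 from leading terms; C = -5/6 at k = 0.

At argument 1: a 2F1 with upper {-5/2, 4}, lower {17/2}, scaled by C = -5/6. Verdict: the Gauss summation I1 matches (x = 1: the Gamma ratio telescopes since c-a-b = 7 > 0 and a = 4 in Z>0). Value: -715/3584.


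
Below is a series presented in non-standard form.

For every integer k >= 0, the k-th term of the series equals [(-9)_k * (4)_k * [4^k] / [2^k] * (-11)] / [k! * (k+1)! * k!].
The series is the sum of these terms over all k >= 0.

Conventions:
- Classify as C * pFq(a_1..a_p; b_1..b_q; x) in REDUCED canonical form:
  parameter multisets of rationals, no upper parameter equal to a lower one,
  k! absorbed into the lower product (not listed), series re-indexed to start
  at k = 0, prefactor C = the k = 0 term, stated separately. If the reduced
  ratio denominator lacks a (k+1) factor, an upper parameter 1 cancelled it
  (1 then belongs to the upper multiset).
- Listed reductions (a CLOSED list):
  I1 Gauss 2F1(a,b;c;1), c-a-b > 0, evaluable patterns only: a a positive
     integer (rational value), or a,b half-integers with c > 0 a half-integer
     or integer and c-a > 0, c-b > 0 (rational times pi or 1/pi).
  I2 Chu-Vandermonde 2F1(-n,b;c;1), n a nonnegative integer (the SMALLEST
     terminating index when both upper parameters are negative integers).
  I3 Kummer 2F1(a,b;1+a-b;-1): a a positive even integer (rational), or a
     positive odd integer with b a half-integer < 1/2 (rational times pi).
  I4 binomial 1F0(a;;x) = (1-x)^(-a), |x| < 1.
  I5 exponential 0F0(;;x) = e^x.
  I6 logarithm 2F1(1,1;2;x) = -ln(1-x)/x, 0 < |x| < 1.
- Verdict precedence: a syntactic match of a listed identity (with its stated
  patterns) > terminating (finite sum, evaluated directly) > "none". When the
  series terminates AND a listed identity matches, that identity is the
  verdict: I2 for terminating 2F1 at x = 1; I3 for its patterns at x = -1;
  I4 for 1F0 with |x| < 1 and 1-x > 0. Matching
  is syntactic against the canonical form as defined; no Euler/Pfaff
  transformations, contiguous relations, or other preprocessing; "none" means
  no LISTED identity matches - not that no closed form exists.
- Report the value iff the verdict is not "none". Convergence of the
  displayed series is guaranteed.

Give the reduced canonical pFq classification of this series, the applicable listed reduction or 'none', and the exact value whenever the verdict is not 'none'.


Canonical form: C = -11 times 2F2 with upper {-9, 4}, lower {1, 2}, x = 2. Verdict: terminating - upper parameter -9 makes this a finite sum (last index 9), evaluated exactly. Hence: 115313/2835.

Key step: from the first term -11: the denominator's factorial ratio (C = -11, x = 2) is a lower Pochhammer.
Consecutive-term ratio: r(k) = 2 * (k-9) (k+4) / [(k+1) (k+2) (k+1)] - rational in k. x = 2; t_0 = -11; negate the roots.


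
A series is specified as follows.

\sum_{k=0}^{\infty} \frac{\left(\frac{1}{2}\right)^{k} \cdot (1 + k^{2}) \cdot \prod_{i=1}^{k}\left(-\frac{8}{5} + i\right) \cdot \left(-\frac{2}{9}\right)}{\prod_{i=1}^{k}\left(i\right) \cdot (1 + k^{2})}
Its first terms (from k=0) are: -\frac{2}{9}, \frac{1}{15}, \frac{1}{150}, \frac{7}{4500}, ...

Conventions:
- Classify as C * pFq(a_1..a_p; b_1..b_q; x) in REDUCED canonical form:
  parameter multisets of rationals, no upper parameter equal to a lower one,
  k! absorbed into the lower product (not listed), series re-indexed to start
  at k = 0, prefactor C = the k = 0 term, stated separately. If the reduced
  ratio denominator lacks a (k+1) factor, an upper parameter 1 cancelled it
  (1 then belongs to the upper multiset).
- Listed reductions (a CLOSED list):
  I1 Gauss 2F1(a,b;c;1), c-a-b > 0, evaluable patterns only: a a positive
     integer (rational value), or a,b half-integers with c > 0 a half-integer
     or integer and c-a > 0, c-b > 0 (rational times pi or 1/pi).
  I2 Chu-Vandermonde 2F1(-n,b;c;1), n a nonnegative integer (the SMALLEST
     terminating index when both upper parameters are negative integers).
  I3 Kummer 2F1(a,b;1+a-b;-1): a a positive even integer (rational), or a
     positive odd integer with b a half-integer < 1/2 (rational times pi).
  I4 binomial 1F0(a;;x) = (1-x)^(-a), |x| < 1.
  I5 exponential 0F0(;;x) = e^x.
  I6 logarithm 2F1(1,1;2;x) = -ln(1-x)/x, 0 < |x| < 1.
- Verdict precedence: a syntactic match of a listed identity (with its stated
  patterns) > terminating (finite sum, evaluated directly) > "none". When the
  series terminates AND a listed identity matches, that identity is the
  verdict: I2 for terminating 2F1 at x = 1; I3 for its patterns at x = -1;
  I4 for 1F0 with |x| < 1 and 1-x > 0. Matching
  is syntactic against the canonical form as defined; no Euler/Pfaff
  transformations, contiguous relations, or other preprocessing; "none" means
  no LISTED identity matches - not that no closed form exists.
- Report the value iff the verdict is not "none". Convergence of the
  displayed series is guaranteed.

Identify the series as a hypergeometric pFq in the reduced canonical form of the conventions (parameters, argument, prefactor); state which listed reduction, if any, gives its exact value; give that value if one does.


With C = -\frac{2}{9}: the canonical form is 1F0(-\frac{3}{5}; -; \frac{1}{2}). Verdict: this is the binomial series (I4) (the 1F0 binomial series: exponent 3/5, x = \frac{1}{2}). Its exact value is \left(-\frac{2}{9}\right) \cdot \left(\frac{1}{2}\right)^{\frac{3}{5}}.

The tell: from the first term -\frac{2}{9}: the running product (prefactor -2/9) telescopes to a rising factorial.
Step ratio: r(k) = \frac{1}{2} * (k-\frac{3}{5}) / [(k+1)] - rational in k. x = \frac{1}{2}; t_0 = -\frac{2}{9}; negate the roots.


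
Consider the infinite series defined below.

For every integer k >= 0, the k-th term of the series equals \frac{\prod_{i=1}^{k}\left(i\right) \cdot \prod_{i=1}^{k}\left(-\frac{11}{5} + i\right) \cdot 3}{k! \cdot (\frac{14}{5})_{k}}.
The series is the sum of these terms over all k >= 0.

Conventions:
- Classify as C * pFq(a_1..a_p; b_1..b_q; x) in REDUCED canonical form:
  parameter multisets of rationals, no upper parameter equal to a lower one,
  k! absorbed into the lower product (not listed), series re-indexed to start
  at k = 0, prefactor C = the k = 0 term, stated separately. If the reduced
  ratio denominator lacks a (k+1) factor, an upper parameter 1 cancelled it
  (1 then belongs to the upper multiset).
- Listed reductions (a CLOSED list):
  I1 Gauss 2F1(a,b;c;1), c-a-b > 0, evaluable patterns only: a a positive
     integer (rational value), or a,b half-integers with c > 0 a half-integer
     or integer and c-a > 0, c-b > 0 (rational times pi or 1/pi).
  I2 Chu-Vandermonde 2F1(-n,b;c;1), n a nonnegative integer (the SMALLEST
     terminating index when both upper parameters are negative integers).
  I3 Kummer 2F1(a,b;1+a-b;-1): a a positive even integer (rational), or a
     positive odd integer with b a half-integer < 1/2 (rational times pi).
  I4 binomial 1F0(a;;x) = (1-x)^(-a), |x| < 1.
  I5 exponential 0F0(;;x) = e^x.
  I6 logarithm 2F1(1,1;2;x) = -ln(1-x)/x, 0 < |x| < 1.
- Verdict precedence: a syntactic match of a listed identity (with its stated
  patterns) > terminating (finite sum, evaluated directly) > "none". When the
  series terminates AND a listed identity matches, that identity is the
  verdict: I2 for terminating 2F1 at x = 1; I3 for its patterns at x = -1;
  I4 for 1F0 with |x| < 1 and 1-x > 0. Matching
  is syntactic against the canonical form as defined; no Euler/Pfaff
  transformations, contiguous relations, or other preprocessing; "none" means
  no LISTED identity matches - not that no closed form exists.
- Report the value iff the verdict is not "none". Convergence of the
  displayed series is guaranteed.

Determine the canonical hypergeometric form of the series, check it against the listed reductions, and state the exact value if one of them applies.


x = 1 here; the reduced form reads 2F1, upper {-\frac{6}{5}, 1}, lower {\frac{14}{5}}, C = 3. Verdict (x = 1): the Gauss summation I1 applies (x = 1: the Gamma ratio telescopes since c-a-b = 3 > 0 and a = 1 in Z>0). Hence: \frac{9}{5}.

The tell: t_0 being 3, the running product (C = 3, x = 1) telescopes to a rising factorial.
Ratio: r(k) = 1 * (k-\frac{6}{5}) (k+1) / [(k+\frac{14}{5}) (k+1)] - poly over poly, x = 1 from leading terms; C = 3 at k = 0.


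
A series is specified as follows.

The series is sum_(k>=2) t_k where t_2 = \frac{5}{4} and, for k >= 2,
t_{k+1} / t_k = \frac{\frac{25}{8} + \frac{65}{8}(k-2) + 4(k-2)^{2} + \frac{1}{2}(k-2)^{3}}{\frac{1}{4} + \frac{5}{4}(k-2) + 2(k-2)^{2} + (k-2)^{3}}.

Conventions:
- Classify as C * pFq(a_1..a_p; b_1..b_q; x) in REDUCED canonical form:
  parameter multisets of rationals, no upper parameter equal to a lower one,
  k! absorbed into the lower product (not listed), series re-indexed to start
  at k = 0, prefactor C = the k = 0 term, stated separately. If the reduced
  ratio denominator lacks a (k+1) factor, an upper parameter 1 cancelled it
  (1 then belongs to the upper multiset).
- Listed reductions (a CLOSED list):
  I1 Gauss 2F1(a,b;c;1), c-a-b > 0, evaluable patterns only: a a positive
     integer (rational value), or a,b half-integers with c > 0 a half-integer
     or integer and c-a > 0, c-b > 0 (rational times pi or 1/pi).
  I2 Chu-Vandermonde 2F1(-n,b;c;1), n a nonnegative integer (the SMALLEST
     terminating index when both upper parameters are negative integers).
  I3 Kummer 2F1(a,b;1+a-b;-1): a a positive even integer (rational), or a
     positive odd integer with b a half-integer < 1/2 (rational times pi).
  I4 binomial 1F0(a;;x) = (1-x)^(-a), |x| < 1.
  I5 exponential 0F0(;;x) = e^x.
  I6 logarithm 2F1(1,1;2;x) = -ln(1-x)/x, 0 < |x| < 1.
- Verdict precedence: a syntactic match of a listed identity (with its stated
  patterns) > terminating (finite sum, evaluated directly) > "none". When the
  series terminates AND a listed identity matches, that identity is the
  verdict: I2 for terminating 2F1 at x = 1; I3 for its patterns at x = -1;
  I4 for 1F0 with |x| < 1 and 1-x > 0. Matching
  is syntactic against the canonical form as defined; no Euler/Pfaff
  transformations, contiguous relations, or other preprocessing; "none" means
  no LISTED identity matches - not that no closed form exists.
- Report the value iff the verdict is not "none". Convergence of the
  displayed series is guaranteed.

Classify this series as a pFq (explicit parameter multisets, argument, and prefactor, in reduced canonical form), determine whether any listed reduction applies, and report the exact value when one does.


At argument \frac{1}{2}: a 2F1 with upper {\frac{5}{2}, 5}, lower {\frac{1}{2}}, scaled by C = \frac{5}{4}. Verdict: none. No listed pattern accepts 2F1(\frac{5}{2}, 5; \frac{1}{2}; \frac{1}{2}).

The tell: x = \frac{1}{2} and cancel k + 1/2 from the displayed ratio first; then C = 5/4, x = 1/2.
Consecutive-term ratio: r(k) = \frac{1}{2} * (k+\frac{5}{2}) (k+5) / [(k+\frac{1}{2}) (k+1)] - rational in k, leading ratio \frac{1}{2}; with t_0 = \frac{5}{4}, classification follows.


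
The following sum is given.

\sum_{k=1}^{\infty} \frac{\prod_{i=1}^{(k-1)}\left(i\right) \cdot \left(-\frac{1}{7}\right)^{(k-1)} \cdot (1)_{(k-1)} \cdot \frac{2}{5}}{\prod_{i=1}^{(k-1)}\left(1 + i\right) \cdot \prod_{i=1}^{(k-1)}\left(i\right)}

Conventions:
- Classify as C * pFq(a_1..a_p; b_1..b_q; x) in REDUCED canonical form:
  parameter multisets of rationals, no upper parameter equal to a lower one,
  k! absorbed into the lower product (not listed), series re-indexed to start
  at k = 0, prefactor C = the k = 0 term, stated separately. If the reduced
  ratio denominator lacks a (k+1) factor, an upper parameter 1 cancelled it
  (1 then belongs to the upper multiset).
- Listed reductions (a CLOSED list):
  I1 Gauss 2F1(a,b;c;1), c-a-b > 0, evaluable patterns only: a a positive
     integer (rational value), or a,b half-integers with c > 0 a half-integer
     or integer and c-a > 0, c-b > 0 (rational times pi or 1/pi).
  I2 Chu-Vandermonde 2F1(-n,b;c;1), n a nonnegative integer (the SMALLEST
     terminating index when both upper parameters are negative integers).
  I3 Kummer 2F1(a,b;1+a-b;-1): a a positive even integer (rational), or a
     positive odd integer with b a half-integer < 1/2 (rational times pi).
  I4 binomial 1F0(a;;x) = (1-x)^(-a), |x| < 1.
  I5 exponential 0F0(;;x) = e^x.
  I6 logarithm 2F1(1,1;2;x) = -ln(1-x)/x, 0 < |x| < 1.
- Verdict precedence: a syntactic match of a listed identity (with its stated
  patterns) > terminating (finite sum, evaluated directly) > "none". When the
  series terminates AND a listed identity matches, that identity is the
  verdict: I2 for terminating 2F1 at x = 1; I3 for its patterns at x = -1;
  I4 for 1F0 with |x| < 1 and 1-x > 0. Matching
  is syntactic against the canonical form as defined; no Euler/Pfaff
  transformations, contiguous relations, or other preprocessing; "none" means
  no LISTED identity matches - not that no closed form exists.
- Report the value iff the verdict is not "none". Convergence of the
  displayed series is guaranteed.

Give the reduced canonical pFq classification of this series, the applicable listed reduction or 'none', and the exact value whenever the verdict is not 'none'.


At argument -\frac{1}{7}: a 2F1 with upper {1, 1}, lower {2}, scaled by C = \frac{2}{5}. Verdict at x = -\frac{1}{7}: logarithm (I6) matches (the logarithm: parameters (1,1;2), x = -\frac{1}{7}). Hence: \frac{14}{5} \cdot \ln\left(\frac{8}{7}\right).

First insight: t_0 being \frac{2}{5}, the running product (C = 2/5, x = -1/7) telescopes to a rising factorial.
Adjacent-term ratio: r(k) = -\frac{1}{7} * (k+1) (k+1) / [(k+2) (k+1)] - rational in k. x = -\frac{1}{7}; t_0 = \frac{2}{5}; negate the roots.
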